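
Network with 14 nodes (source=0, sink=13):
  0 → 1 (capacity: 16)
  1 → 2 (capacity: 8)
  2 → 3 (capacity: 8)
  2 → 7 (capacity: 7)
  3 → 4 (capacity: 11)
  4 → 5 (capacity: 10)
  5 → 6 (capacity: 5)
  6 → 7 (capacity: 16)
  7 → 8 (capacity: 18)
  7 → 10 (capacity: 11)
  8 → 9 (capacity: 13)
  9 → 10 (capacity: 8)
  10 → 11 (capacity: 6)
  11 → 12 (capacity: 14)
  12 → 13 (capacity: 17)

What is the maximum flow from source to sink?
Maximum flow = 6

Max flow: 6

Flow assignment:
  0 → 1: 6/16
  1 → 2: 6/8
  2 → 3: 1/8
  2 → 7: 5/7
  3 → 4: 1/11
  4 → 5: 1/10
  5 → 6: 1/5
  6 → 7: 1/16
  7 → 10: 6/11
  10 → 11: 6/6
  11 → 12: 6/14
  12 → 13: 6/17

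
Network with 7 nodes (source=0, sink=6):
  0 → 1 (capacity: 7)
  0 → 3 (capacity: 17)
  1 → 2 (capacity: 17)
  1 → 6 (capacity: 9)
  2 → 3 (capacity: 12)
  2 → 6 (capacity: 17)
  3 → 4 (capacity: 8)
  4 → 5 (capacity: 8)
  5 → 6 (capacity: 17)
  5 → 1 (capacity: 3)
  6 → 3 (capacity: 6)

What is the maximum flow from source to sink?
Maximum flow = 15

Max flow: 15

Flow assignment:
  0 → 1: 7/7
  0 → 3: 8/17
  1 → 6: 7/9
  3 → 4: 8/8
  4 → 5: 8/8
  5 → 6: 8/17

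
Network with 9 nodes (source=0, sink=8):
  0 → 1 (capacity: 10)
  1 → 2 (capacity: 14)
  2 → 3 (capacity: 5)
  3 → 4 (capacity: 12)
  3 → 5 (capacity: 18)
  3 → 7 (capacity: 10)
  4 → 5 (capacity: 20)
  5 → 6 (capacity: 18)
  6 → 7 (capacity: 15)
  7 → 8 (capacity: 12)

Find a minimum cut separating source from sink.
Min cut value = 5, edges: (2,3)

Min cut value: 5
Partition: S = [0, 1, 2], T = [3, 4, 5, 6, 7, 8]
Cut edges: (2,3)

By max-flow min-cut theorem, max flow = min cut = 5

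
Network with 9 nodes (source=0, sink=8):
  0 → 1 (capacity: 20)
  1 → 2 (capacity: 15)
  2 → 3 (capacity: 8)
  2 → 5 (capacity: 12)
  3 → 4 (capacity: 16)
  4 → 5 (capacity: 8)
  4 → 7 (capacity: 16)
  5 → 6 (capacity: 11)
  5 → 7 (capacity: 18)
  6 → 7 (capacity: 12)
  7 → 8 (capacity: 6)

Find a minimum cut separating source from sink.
Min cut value = 6, edges: (7,8)

Min cut value: 6
Partition: S = [0, 1, 2, 3, 4, 5, 6, 7], T = [8]
Cut edges: (7,8)

By max-flow min-cut theorem, max flow = min cut = 6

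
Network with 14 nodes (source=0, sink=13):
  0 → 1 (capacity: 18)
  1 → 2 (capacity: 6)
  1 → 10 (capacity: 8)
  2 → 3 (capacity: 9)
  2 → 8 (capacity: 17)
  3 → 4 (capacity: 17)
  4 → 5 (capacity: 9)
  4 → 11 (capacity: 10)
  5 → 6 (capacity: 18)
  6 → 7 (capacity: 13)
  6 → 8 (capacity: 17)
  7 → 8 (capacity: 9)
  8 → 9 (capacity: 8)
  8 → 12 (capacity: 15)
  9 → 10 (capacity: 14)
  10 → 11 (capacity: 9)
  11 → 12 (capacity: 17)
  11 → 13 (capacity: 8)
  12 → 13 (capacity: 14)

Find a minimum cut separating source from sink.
Min cut value = 14, edges: (1,2), (1,10)

Min cut value: 14
Partition: S = [0, 1], T = [2, 3, 4, 5, 6, 7, 8, 9, 10, 11, 12, 13]
Cut edges: (1,2), (1,10)

By max-flow min-cut theorem, max flow = min cut = 14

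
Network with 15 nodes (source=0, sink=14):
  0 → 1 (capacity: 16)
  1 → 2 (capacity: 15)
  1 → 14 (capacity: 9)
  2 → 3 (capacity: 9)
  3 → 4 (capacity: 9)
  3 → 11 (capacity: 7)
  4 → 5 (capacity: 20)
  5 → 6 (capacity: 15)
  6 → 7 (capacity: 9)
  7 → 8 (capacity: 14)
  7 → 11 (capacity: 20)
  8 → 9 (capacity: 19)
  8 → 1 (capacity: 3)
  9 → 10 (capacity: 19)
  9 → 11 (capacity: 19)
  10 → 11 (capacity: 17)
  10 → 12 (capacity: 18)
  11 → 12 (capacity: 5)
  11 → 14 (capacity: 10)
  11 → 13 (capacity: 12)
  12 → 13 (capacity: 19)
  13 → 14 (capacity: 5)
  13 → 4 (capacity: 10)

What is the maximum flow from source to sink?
Maximum flow = 16

Max flow: 16

Flow assignment:
  0 → 1: 16/16
  1 → 2: 7/15
  1 → 14: 9/9
  2 → 3: 7/9
  3 → 11: 7/7
  11 → 14: 7/10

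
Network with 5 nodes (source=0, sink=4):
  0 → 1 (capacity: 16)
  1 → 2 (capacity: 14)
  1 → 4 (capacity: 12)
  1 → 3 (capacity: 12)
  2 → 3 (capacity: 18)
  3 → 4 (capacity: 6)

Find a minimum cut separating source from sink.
Min cut value = 16, edges: (0,1)

Min cut value: 16
Partition: S = [0], T = [1, 2, 3, 4]
Cut edges: (0,1)

By max-flow min-cut theorem, max flow = min cut = 16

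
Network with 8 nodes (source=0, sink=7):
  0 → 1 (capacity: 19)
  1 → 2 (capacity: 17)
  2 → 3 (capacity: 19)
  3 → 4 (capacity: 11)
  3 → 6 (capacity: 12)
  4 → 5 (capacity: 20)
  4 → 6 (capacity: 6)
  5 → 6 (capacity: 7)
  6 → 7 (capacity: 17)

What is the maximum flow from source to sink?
Maximum flow = 17

Max flow: 17

Flow assignment:
  0 → 1: 17/19
  1 → 2: 17/17
  2 → 3: 17/19
  3 → 4: 5/11
  3 → 6: 12/12
  4 → 6: 5/6
  6 → 7: 17/17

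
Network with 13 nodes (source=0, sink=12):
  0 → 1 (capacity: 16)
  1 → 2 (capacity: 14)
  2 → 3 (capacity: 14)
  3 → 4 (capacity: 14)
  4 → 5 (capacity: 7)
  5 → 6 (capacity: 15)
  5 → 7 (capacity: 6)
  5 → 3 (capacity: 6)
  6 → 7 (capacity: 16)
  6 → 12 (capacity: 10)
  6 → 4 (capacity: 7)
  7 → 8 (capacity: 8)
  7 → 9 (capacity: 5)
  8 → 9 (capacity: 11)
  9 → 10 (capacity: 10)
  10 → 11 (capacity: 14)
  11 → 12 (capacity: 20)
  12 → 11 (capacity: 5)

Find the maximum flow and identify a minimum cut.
Max flow = 7, Min cut edges: (4,5)

Maximum flow: 7
Minimum cut: (4,5)
Partition: S = [0, 1, 2, 3, 4], T = [5, 6, 7, 8, 9, 10, 11, 12]

Max-flow min-cut theorem verified: both equal 7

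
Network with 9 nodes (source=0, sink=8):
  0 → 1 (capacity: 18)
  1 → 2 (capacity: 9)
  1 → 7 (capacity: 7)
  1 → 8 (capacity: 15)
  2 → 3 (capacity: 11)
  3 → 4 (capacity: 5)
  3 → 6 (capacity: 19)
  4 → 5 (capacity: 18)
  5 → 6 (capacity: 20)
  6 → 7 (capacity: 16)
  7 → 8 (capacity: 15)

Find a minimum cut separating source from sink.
Min cut value = 18, edges: (0,1)

Min cut value: 18
Partition: S = [0], T = [1, 2, 3, 4, 5, 6, 7, 8]
Cut edges: (0,1)

By max-flow min-cut theorem, max flow = min cut = 18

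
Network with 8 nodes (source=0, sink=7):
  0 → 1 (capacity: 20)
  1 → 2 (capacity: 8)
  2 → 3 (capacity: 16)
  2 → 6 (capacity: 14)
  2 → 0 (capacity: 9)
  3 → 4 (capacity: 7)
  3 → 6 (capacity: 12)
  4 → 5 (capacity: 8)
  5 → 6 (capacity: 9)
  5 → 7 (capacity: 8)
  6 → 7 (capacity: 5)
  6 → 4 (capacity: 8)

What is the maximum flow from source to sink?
Maximum flow = 8

Max flow: 8

Flow assignment:
  0 → 1: 8/20
  1 → 2: 8/8
  2 → 3: 3/16
  2 → 6: 5/14
  3 → 4: 3/7
  4 → 5: 3/8
  5 → 7: 3/8
  6 → 7: 5/5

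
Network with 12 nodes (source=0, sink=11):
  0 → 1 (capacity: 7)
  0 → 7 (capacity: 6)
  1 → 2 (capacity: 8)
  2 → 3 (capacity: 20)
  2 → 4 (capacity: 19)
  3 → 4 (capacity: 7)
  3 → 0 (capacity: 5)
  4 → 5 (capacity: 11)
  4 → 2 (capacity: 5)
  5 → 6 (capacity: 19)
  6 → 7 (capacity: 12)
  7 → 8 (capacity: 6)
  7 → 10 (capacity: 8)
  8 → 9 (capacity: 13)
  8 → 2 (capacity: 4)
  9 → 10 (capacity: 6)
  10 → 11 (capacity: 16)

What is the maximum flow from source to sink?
Maximum flow = 13

Max flow: 13

Flow assignment:
  0 → 1: 7/7
  0 → 7: 6/6
  1 → 2: 7/8
  2 → 4: 7/19
  4 → 5: 7/11
  5 → 6: 7/19
  6 → 7: 7/12
  7 → 8: 5/6
  7 → 10: 8/8
  8 → 9: 5/13
  9 → 10: 5/6
  10 → 11: 13/16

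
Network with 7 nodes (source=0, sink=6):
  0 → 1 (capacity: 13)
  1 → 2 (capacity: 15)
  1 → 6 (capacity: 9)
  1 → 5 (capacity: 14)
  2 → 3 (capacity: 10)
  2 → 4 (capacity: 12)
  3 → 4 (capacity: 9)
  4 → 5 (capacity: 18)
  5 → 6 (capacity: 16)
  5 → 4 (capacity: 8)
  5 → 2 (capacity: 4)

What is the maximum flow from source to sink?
Maximum flow = 13

Max flow: 13

Flow assignment:
  0 → 1: 13/13
  1 → 6: 9/9
  1 → 5: 4/14
  5 → 6: 4/16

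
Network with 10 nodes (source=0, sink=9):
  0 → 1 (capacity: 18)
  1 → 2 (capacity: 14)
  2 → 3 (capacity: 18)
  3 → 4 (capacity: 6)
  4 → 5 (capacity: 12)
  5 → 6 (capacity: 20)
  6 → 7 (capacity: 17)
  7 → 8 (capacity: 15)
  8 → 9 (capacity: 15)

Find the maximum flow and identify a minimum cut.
Max flow = 6, Min cut edges: (3,4)

Maximum flow: 6
Minimum cut: (3,4)
Partition: S = [0, 1, 2, 3], T = [4, 5, 6, 7, 8, 9]

Max-flow min-cut theorem verified: both equal 6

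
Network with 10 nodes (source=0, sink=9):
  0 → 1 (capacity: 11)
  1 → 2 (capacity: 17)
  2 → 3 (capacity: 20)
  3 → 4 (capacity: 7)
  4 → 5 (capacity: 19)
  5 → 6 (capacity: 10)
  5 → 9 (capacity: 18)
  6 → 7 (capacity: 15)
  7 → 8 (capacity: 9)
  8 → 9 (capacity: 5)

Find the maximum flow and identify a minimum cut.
Max flow = 7, Min cut edges: (3,4)

Maximum flow: 7
Minimum cut: (3,4)
Partition: S = [0, 1, 2, 3], T = [4, 5, 6, 7, 8, 9]

Max-flow min-cut theorem verified: both equal 7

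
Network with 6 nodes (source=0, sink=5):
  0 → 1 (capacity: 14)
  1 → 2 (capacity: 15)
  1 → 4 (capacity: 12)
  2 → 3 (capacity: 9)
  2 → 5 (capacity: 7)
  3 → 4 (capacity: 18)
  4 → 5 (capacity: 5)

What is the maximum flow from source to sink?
Maximum flow = 12

Max flow: 12

Flow assignment:
  0 → 1: 12/14
  1 → 2: 7/15
  1 → 4: 5/12
  2 → 5: 7/7
  4 → 5: 5/5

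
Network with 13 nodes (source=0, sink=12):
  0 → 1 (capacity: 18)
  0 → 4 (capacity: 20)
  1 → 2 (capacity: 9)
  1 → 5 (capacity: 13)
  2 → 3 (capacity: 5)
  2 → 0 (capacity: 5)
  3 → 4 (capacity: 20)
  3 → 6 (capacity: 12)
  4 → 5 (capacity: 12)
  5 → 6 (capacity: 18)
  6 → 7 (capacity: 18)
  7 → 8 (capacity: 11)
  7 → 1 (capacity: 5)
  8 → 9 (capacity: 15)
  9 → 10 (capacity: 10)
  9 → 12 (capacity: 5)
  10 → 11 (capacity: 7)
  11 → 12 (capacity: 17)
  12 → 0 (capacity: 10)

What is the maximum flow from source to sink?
Maximum flow = 11

Max flow: 11

Flow assignment:
  0 → 1: 5/18
  0 → 4: 11/20
  1 → 2: 5/9
  2 → 0: 5/5
  4 → 5: 11/12
  5 → 6: 11/18
  6 → 7: 11/18
  7 → 8: 11/11
  8 → 9: 11/15
  9 → 10: 6/10
  9 → 12: 5/5
  10 → 11: 6/7
  11 → 12: 6/17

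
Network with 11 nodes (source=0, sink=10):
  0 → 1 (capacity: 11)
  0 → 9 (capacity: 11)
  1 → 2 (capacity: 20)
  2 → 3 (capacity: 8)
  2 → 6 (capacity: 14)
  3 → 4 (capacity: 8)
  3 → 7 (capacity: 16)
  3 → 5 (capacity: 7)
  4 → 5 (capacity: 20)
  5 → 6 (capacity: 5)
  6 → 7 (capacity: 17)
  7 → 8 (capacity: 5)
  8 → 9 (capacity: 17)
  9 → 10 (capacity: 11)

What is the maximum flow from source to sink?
Maximum flow = 11

Max flow: 11

Flow assignment:
  0 → 1: 5/11
  0 → 9: 6/11
  1 → 2: 5/20
  2 → 3: 2/8
  2 → 6: 3/14
  3 → 7: 2/16
  6 → 7: 3/17
  7 → 8: 5/5
  8 → 9: 5/17
  9 → 10: 11/11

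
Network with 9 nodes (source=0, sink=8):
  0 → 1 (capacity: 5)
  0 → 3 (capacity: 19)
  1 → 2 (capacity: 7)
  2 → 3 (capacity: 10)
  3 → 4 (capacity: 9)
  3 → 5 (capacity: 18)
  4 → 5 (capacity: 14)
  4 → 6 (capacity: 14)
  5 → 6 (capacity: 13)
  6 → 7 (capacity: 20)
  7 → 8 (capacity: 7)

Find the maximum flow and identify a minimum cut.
Max flow = 7, Min cut edges: (7,8)

Maximum flow: 7
Minimum cut: (7,8)
Partition: S = [0, 1, 2, 3, 4, 5, 6, 7], T = [8]

Max-flow min-cut theorem verified: both equal 7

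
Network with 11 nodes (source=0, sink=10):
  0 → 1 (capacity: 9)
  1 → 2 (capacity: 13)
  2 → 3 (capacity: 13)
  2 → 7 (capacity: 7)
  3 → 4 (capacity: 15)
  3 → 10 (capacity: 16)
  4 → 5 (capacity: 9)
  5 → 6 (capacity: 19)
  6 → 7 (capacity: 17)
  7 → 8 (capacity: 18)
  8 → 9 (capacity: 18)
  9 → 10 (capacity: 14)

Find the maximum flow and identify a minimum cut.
Max flow = 9, Min cut edges: (0,1)

Maximum flow: 9
Minimum cut: (0,1)
Partition: S = [0], T = [1, 2, 3, 4, 5, 6, 7, 8, 9, 10]

Max-flow min-cut theorem verified: both equal 9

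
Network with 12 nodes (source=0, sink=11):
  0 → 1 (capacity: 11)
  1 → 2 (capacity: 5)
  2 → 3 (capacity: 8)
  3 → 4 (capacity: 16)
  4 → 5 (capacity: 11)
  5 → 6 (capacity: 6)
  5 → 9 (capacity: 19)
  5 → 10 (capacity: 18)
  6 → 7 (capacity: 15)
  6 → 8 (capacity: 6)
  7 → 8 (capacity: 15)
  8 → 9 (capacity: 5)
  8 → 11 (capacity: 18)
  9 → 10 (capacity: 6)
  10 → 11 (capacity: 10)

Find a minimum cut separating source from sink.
Min cut value = 5, edges: (1,2)

Min cut value: 5
Partition: S = [0, 1], T = [2, 3, 4, 5, 6, 7, 8, 9, 10, 11]
Cut edges: (1,2)

By max-flow min-cut theorem, max flow = min cut = 5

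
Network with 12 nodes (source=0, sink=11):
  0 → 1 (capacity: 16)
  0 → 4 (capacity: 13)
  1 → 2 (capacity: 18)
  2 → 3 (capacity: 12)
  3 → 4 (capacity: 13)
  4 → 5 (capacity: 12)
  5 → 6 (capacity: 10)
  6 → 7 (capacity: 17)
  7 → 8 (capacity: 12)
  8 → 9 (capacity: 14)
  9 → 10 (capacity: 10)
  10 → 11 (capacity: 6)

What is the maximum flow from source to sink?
Maximum flow = 6

Max flow: 6

Flow assignment:
  0 → 1: 6/16
  1 → 2: 6/18
  2 → 3: 6/12
  3 → 4: 6/13
  4 → 5: 6/12
  5 → 6: 6/10
  6 → 7: 6/17
  7 → 8: 6/12
  8 → 9: 6/14
  9 → 10: 6/10
  10 → 11: 6/6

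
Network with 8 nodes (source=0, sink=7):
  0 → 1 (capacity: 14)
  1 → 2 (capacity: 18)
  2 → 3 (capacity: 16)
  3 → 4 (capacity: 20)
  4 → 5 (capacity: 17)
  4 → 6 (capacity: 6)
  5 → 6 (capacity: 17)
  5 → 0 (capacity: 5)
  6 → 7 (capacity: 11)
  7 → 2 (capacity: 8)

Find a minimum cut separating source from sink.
Min cut value = 11, edges: (6,7)

Min cut value: 11
Partition: S = [0, 1, 2, 3, 4, 5, 6], T = [7]
Cut edges: (6,7)

By max-flow min-cut theorem, max flow = min cut = 11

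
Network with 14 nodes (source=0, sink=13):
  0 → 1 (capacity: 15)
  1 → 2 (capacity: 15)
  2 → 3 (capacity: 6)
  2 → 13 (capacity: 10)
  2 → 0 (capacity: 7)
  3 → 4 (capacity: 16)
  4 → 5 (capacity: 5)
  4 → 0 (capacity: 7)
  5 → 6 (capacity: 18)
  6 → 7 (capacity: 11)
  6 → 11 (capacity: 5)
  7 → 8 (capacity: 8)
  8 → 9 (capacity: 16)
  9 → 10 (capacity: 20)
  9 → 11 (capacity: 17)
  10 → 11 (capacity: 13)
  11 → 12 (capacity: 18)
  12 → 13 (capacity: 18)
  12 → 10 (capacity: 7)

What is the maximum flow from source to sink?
Maximum flow = 15

Max flow: 15

Flow assignment:
  0 → 1: 15/15
  1 → 2: 15/15
  2 → 3: 5/6
  2 → 13: 10/10
  3 → 4: 5/16
  4 → 5: 5/5
  5 → 6: 5/18
  6 → 11: 5/5
  11 → 12: 5/18
  12 → 13: 5/18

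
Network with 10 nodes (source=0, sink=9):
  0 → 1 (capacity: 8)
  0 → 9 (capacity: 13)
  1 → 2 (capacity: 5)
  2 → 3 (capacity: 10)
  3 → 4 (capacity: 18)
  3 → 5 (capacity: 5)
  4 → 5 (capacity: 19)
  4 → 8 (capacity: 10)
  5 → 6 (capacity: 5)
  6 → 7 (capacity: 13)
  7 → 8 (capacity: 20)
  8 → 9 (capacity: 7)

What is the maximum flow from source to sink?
Maximum flow = 18

Max flow: 18

Flow assignment:
  0 → 1: 5/8
  0 → 9: 13/13
  1 → 2: 5/5
  2 → 3: 5/10
  3 → 4: 5/18
  4 → 8: 5/10
  8 → 9: 5/7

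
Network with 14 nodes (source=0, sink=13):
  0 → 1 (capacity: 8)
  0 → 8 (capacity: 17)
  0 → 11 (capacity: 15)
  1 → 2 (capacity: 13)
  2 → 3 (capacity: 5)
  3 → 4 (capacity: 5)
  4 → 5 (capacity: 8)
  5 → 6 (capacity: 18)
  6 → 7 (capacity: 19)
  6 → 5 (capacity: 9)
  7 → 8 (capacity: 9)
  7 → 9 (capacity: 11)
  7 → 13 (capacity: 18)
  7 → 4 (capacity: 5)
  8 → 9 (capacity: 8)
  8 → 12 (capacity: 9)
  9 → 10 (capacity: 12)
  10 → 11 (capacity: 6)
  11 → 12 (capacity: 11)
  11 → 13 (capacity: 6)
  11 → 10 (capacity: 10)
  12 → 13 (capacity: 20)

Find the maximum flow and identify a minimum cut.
Max flow = 31, Min cut edges: (3,4), (11,13), (12,13)

Maximum flow: 31
Minimum cut: (3,4), (11,13), (12,13)
Partition: S = [0, 1, 2, 3, 8, 9, 10, 11, 12], T = [4, 5, 6, 7, 13]

Max-flow min-cut theorem verified: both equal 31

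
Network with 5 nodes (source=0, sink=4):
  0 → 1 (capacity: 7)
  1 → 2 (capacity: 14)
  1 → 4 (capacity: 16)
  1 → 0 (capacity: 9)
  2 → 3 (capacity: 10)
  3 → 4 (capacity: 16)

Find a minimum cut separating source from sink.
Min cut value = 7, edges: (0,1)

Min cut value: 7
Partition: S = [0], T = [1, 2, 3, 4]
Cut edges: (0,1)

By max-flow min-cut theorem, max flow = min cut = 7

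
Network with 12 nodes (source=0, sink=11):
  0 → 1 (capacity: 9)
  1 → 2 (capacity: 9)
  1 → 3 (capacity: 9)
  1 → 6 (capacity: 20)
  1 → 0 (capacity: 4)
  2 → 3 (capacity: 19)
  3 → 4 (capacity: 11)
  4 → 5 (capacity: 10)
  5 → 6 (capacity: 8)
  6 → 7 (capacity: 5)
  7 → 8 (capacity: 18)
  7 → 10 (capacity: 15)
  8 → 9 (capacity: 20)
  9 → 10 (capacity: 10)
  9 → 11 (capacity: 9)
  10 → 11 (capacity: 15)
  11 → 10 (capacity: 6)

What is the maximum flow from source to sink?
Maximum flow = 5

Max flow: 5

Flow assignment:
  0 → 1: 5/9
  1 → 6: 5/20
  6 → 7: 5/5
  7 → 10: 5/15
  10 → 11: 5/15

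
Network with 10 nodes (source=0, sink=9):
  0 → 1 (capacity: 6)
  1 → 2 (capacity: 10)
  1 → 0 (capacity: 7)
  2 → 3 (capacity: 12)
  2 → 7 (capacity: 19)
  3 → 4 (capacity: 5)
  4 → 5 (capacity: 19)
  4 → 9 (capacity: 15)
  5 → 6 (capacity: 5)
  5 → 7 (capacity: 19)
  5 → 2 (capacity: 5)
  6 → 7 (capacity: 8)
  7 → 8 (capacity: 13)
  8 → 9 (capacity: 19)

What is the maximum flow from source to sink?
Maximum flow = 6

Max flow: 6

Flow assignment:
  0 → 1: 6/6
  1 → 2: 6/10
  2 → 3: 5/12
  2 → 7: 1/19
  3 → 4: 5/5
  4 → 9: 5/15
  7 → 8: 1/13
  8 → 9: 1/19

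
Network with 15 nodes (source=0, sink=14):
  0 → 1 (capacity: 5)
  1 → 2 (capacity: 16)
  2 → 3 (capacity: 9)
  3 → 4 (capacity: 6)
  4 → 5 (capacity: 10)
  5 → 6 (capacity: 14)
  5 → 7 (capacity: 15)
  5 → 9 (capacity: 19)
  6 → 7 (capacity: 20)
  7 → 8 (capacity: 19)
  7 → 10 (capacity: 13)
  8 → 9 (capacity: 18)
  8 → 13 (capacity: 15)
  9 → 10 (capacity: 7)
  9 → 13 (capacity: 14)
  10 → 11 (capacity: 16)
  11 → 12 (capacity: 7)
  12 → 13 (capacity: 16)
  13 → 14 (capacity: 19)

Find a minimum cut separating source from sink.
Min cut value = 5, edges: (0,1)

Min cut value: 5
Partition: S = [0], T = [1, 2, 3, 4, 5, 6, 7, 8, 9, 10, 11, 12, 13, 14]
Cut edges: (0,1)

By max-flow min-cut theorem, max flow = min cut = 5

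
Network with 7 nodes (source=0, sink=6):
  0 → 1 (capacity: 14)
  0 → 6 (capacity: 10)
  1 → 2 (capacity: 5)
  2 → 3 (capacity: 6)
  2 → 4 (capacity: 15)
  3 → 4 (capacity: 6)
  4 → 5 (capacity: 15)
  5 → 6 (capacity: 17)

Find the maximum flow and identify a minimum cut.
Max flow = 15, Min cut edges: (0,6), (1,2)

Maximum flow: 15
Minimum cut: (0,6), (1,2)
Partition: S = [0, 1], T = [2, 3, 4, 5, 6]

Max-flow min-cut theorem verified: both equal 15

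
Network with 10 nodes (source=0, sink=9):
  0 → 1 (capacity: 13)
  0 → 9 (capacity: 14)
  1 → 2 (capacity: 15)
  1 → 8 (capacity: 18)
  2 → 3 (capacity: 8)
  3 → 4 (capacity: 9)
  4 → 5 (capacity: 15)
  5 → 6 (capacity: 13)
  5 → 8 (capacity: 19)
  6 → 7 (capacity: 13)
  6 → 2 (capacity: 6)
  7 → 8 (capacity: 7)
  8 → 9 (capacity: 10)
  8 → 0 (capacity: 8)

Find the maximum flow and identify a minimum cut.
Max flow = 24, Min cut edges: (0,9), (8,9)

Maximum flow: 24
Minimum cut: (0,9), (8,9)
Partition: S = [0, 1, 2, 3, 4, 5, 6, 7, 8], T = [9]

Max-flow min-cut theorem verified: both equal 24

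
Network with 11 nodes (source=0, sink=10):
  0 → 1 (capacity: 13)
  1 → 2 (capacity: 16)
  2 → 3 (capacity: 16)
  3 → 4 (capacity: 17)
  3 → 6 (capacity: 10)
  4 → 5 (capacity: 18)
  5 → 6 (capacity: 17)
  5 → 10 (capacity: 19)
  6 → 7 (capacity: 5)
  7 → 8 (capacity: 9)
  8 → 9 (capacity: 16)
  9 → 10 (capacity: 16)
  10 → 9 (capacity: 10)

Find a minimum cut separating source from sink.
Min cut value = 13, edges: (0,1)

Min cut value: 13
Partition: S = [0], T = [1, 2, 3, 4, 5, 6, 7, 8, 9, 10]
Cut edges: (0,1)

By max-flow min-cut theorem, max flow = min cut = 13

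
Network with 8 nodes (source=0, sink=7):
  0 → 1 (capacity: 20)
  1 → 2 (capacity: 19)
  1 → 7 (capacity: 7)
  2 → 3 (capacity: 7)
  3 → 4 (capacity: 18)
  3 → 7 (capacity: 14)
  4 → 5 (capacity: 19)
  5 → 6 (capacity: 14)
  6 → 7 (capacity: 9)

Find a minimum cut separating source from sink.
Min cut value = 14, edges: (1,7), (2,3)

Min cut value: 14
Partition: S = [0, 1, 2], T = [3, 4, 5, 6, 7]
Cut edges: (1,7), (2,3)

By max-flow min-cut theorem, max flow = min cut = 14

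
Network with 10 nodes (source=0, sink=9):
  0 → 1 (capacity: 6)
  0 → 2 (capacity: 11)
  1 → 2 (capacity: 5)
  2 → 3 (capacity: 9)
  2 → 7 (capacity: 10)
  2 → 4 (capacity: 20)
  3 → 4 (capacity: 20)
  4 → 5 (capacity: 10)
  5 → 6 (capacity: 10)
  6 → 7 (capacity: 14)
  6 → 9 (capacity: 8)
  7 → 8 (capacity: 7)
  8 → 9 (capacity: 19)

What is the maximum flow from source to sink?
Maximum flow = 15

Max flow: 15

Flow assignment:
  0 → 1: 5/6
  0 → 2: 10/11
  1 → 2: 5/5
  2 → 7: 7/10
  2 → 4: 8/20
  4 → 5: 8/10
  5 → 6: 8/10
  6 → 9: 8/8
  7 → 8: 7/7
  8 → 9: 7/19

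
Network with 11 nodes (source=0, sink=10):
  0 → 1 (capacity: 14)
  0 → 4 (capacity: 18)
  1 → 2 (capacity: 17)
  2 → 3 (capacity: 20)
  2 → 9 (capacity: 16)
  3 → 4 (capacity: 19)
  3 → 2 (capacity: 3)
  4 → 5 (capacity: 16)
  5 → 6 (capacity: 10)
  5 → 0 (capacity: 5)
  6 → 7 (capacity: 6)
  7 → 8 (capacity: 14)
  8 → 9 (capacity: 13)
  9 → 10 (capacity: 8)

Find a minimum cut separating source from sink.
Min cut value = 8, edges: (9,10)

Min cut value: 8
Partition: S = [0, 1, 2, 3, 4, 5, 6, 7, 8, 9], T = [10]
Cut edges: (9,10)

By max-flow min-cut theorem, max flow = min cut = 8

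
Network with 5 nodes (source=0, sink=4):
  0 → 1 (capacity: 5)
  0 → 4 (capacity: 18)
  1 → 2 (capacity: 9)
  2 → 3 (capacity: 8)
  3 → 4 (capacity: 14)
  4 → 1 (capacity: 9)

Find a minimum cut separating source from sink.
Min cut value = 23, edges: (0,1), (0,4)

Min cut value: 23
Partition: S = [0], T = [1, 2, 3, 4]
Cut edges: (0,1), (0,4)

By max-flow min-cut theorem, max flow = min cut = 23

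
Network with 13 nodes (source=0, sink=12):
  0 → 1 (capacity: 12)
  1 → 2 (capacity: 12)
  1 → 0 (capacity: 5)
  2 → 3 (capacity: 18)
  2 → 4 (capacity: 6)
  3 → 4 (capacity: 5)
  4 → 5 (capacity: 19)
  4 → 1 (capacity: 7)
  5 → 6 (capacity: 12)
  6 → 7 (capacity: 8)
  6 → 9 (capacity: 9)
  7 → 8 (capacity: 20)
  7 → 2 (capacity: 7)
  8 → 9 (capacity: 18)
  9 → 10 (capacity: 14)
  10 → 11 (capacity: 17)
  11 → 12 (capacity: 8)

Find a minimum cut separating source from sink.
Min cut value = 8, edges: (11,12)

Min cut value: 8
Partition: S = [0, 1, 2, 3, 4, 5, 6, 7, 8, 9, 10, 11], T = [12]
Cut edges: (11,12)

By max-flow min-cut theorem, max flow = min cut = 8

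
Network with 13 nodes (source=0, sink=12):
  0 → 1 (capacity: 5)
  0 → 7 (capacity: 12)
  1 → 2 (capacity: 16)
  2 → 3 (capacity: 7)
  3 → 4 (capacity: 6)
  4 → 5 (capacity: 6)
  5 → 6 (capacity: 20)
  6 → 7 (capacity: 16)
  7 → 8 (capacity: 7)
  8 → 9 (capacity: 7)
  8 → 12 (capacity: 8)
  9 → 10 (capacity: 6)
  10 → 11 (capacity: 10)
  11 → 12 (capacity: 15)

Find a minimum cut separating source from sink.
Min cut value = 7, edges: (7,8)

Min cut value: 7
Partition: S = [0, 1, 2, 3, 4, 5, 6, 7], T = [8, 9, 10, 11, 12]
Cut edges: (7,8)

By max-flow min-cut theorem, max flow = min cut = 7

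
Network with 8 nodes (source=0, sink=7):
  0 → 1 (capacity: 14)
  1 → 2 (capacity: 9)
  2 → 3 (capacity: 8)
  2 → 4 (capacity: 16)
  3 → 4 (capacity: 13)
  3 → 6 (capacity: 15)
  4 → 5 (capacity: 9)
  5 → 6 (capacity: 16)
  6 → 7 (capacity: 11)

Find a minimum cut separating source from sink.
Min cut value = 9, edges: (1,2)

Min cut value: 9
Partition: S = [0, 1], T = [2, 3, 4, 5, 6, 7]
Cut edges: (1,2)

By max-flow min-cut theorem, max flow = min cut = 9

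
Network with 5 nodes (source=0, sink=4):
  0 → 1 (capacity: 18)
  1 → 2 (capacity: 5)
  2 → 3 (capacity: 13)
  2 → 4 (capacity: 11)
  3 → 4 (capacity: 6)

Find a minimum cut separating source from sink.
Min cut value = 5, edges: (1,2)

Min cut value: 5
Partition: S = [0, 1], T = [2, 3, 4]
Cut edges: (1,2)

By max-flow min-cut theorem, max flow = min cut = 5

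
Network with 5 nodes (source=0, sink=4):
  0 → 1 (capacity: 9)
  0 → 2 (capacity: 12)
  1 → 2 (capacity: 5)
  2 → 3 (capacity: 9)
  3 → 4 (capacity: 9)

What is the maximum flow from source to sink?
Maximum flow = 9

Max flow: 9

Flow assignment:
  0 → 1: 5/9
  0 → 2: 4/12
  1 → 2: 5/5
  2 → 3: 9/9
  3 → 4: 9/9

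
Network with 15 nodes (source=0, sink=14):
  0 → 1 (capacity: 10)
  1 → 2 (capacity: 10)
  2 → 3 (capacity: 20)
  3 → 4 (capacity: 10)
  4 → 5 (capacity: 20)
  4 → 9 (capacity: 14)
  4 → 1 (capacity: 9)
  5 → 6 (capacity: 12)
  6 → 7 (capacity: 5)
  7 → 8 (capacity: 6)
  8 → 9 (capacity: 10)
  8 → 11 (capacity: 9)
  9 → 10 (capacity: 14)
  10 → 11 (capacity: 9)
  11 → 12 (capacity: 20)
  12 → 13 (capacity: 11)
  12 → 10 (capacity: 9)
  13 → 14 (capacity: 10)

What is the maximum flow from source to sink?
Maximum flow = 10

Max flow: 10

Flow assignment:
  0 → 1: 10/10
  1 → 2: 10/10
  2 → 3: 10/20
  3 → 4: 10/10
  4 → 5: 1/20
  4 → 9: 9/14
  5 → 6: 1/12
  6 → 7: 1/5
  7 → 8: 1/6
  8 → 11: 1/9
  9 → 10: 9/14
  10 → 11: 9/9
  11 → 12: 10/20
  12 → 13: 10/11
  13 → 14: 10/10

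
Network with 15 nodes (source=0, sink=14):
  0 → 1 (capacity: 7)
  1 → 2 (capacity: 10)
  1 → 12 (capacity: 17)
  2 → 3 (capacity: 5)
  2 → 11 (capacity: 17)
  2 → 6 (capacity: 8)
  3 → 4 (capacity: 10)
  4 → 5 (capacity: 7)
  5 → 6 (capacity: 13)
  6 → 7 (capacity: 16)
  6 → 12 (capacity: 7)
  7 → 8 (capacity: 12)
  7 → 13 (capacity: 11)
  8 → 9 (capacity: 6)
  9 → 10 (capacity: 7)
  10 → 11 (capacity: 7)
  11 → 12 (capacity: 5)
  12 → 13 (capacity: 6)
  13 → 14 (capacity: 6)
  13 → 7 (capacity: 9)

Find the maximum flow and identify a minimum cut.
Max flow = 6, Min cut edges: (13,14)

Maximum flow: 6
Minimum cut: (13,14)
Partition: S = [0, 1, 2, 3, 4, 5, 6, 7, 8, 9, 10, 11, 12, 13], T = [14]

Max-flow min-cut theorem verified: both equal 6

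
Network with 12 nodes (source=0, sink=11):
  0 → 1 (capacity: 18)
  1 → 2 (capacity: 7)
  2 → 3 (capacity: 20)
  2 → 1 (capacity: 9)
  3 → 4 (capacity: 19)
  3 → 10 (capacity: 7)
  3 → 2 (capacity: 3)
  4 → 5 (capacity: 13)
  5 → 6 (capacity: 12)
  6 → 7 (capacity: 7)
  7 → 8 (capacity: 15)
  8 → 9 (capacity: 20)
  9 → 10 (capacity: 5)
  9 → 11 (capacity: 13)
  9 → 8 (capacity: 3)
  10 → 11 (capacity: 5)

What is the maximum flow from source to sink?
Maximum flow = 7

Max flow: 7

Flow assignment:
  0 → 1: 7/18
  1 → 2: 7/7
  2 → 3: 7/20
  3 → 4: 2/19
  3 → 10: 5/7
  4 → 5: 2/13
  5 → 6: 2/12
  6 → 7: 2/7
  7 → 8: 2/15
  8 → 9: 2/20
  9 → 11: 2/13
  10 → 11: 5/5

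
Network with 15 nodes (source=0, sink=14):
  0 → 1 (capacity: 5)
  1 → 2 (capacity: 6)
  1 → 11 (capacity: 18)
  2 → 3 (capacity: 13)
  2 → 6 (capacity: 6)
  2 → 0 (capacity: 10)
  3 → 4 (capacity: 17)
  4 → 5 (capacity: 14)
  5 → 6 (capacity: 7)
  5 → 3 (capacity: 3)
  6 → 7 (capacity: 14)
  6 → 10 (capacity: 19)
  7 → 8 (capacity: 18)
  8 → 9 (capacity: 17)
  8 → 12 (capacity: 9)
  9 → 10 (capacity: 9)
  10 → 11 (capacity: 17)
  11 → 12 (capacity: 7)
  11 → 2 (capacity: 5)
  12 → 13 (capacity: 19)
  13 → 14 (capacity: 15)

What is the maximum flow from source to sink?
Maximum flow = 5

Max flow: 5

Flow assignment:
  0 → 1: 5/5
  1 → 11: 5/18
  11 → 12: 5/7
  12 → 13: 5/19
  13 → 14: 5/15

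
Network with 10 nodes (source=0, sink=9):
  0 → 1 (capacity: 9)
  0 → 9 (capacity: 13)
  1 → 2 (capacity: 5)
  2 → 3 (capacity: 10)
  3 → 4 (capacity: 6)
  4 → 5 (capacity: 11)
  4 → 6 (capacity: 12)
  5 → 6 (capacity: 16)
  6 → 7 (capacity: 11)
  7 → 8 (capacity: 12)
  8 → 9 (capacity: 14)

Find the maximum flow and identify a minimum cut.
Max flow = 18, Min cut edges: (0,9), (1,2)

Maximum flow: 18
Minimum cut: (0,9), (1,2)
Partition: S = [0, 1], T = [2, 3, 4, 5, 6, 7, 8, 9]

Max-flow min-cut theorem verified: both equal 18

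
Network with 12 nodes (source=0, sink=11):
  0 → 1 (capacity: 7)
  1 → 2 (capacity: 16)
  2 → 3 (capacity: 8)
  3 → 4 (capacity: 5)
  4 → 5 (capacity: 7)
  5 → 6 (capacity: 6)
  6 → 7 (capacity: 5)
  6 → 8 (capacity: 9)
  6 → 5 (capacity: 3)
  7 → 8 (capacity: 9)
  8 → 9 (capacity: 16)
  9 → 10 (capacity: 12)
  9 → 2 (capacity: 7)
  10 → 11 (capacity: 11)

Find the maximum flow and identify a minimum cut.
Max flow = 5, Min cut edges: (3,4)

Maximum flow: 5
Minimum cut: (3,4)
Partition: S = [0, 1, 2, 3], T = [4, 5, 6, 7, 8, 9, 10, 11]

Max-flow min-cut theorem verified: both equal 5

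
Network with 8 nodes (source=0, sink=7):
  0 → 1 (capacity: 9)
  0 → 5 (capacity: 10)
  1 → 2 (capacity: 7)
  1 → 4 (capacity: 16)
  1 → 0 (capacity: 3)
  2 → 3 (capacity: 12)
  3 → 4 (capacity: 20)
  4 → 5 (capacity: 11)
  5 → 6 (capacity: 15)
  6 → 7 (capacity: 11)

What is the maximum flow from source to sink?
Maximum flow = 11

Max flow: 11

Flow assignment:
  0 → 1: 9/9
  0 → 5: 2/10
  1 → 4: 9/16
  4 → 5: 9/11
  5 → 6: 11/15
  6 → 7: 11/11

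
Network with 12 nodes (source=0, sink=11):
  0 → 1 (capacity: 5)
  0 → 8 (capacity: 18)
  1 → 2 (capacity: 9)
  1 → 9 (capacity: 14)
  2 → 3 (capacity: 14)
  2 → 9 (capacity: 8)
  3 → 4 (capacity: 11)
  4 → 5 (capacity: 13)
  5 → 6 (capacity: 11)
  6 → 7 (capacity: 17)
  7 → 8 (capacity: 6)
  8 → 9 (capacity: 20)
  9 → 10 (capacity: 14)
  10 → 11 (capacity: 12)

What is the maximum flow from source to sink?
Maximum flow = 12

Max flow: 12

Flow assignment:
  0 → 8: 12/18
  8 → 9: 12/20
  9 → 10: 12/14
  10 → 11: 12/12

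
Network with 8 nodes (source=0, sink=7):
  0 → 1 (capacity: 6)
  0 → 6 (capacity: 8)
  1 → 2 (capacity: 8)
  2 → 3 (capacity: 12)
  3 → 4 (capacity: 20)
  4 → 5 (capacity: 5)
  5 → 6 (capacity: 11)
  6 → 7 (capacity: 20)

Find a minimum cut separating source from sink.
Min cut value = 13, edges: (0,6), (4,5)

Min cut value: 13
Partition: S = [0, 1, 2, 3, 4], T = [5, 6, 7]
Cut edges: (0,6), (4,5)

By max-flow min-cut theorem, max flow = min cut = 13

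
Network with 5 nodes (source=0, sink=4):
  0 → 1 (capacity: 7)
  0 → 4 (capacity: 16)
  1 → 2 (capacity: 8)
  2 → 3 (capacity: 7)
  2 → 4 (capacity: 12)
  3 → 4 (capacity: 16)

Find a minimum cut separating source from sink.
Min cut value = 23, edges: (0,1), (0,4)

Min cut value: 23
Partition: S = [0], T = [1, 2, 3, 4]
Cut edges: (0,1), (0,4)

By max-flow min-cut theorem, max flow = min cut = 23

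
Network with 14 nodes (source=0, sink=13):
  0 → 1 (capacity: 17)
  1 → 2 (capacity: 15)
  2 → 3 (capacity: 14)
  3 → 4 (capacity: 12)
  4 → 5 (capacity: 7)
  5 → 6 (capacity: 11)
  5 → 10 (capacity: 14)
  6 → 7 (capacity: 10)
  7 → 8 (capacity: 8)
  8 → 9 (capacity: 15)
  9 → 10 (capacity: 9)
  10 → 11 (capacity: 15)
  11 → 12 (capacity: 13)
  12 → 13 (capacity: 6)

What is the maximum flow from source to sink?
Maximum flow = 6

Max flow: 6

Flow assignment:
  0 → 1: 6/17
  1 → 2: 6/15
  2 → 3: 6/14
  3 → 4: 6/12
  4 → 5: 6/7
  5 → 10: 6/14
  10 → 11: 6/15
  11 → 12: 6/13
  12 → 13: 6/6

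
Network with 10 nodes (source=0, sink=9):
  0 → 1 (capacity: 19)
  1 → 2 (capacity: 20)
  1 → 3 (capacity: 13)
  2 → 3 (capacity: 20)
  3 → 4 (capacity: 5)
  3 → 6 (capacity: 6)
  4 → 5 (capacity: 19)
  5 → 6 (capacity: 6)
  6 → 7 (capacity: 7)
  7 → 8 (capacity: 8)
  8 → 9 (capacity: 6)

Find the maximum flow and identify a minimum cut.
Max flow = 6, Min cut edges: (8,9)

Maximum flow: 6
Minimum cut: (8,9)
Partition: S = [0, 1, 2, 3, 4, 5, 6, 7, 8], T = [9]

Max-flow min-cut theorem verified: both equal 6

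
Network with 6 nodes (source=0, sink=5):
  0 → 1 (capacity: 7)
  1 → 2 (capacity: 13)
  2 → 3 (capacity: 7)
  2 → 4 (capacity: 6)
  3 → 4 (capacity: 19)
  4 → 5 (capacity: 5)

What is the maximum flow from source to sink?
Maximum flow = 5

Max flow: 5

Flow assignment:
  0 → 1: 5/7
  1 → 2: 5/13
  2 → 4: 5/6
  4 → 5: 5/5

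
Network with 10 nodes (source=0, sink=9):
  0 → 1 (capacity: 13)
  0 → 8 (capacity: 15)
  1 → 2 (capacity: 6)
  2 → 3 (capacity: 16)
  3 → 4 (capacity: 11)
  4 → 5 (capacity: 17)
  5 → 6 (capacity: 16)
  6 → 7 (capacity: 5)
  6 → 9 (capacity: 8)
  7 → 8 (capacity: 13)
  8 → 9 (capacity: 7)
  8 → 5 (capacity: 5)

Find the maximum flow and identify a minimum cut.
Max flow = 15, Min cut edges: (6,9), (8,9)

Maximum flow: 15
Minimum cut: (6,9), (8,9)
Partition: S = [0, 1, 2, 3, 4, 5, 6, 7, 8], T = [9]

Max-flow min-cut theorem verified: both equal 15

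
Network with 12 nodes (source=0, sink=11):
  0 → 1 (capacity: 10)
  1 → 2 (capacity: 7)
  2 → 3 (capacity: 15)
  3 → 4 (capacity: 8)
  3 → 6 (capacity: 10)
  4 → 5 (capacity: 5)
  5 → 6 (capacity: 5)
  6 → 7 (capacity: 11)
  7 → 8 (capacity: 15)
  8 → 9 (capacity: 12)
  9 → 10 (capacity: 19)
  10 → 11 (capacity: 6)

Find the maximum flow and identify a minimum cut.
Max flow = 6, Min cut edges: (10,11)

Maximum flow: 6
Minimum cut: (10,11)
Partition: S = [0, 1, 2, 3, 4, 5, 6, 7, 8, 9, 10], T = [11]

Max-flow min-cut theorem verified: both equal 6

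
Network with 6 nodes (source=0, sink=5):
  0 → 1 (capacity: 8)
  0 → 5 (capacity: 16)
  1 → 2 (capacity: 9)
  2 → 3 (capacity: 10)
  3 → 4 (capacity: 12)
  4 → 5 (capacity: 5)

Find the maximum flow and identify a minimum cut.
Max flow = 21, Min cut edges: (0,5), (4,5)

Maximum flow: 21
Minimum cut: (0,5), (4,5)
Partition: S = [0, 1, 2, 3, 4], T = [5]

Max-flow min-cut theorem verified: both equal 21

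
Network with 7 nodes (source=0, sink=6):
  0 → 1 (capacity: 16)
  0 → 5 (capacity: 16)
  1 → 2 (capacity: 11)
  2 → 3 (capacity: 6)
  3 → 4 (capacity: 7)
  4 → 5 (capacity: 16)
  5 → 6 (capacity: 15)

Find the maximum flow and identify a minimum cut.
Max flow = 15, Min cut edges: (5,6)

Maximum flow: 15
Minimum cut: (5,6)
Partition: S = [0, 1, 2, 3, 4, 5], T = [6]

Max-flow min-cut theorem verified: both equal 15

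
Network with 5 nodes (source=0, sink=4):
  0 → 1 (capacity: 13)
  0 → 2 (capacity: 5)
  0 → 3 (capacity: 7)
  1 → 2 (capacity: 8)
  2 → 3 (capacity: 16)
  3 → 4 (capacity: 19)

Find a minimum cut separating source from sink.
Min cut value = 19, edges: (3,4)

Min cut value: 19
Partition: S = [0, 1, 2, 3], T = [4]
Cut edges: (3,4)

By max-flow min-cut theorem, max flow = min cut = 19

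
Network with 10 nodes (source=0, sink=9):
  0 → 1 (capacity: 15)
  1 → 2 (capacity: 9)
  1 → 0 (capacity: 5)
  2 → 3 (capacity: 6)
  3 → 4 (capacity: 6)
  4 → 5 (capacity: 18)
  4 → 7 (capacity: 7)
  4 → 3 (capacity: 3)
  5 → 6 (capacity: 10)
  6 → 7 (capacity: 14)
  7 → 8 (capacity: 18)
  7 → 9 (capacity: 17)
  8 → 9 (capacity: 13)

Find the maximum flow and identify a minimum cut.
Max flow = 6, Min cut edges: (3,4)

Maximum flow: 6
Minimum cut: (3,4)
Partition: S = [0, 1, 2, 3], T = [4, 5, 6, 7, 8, 9]

Max-flow min-cut theorem verified: both equal 6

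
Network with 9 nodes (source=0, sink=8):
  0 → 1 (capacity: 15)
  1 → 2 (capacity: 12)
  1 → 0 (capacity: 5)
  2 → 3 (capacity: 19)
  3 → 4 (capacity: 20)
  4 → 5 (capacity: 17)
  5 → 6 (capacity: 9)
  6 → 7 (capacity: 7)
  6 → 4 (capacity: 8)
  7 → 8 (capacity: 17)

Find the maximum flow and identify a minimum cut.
Max flow = 7, Min cut edges: (6,7)

Maximum flow: 7
Minimum cut: (6,7)
Partition: S = [0, 1, 2, 3, 4, 5, 6], T = [7, 8]

Max-flow min-cut theorem verified: both equal 7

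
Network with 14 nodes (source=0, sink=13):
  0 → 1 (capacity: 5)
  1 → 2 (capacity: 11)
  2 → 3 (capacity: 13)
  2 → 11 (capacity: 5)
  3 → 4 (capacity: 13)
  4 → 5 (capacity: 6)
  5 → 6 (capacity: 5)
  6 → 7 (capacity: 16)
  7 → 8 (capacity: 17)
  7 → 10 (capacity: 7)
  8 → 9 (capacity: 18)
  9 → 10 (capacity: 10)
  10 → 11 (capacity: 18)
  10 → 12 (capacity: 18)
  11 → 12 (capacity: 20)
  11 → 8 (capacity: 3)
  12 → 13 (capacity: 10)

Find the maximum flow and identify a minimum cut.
Max flow = 5, Min cut edges: (0,1)

Maximum flow: 5
Minimum cut: (0,1)
Partition: S = [0], T = [1, 2, 3, 4, 5, 6, 7, 8, 9, 10, 11, 12, 13]

Max-flow min-cut theorem verified: both equal 5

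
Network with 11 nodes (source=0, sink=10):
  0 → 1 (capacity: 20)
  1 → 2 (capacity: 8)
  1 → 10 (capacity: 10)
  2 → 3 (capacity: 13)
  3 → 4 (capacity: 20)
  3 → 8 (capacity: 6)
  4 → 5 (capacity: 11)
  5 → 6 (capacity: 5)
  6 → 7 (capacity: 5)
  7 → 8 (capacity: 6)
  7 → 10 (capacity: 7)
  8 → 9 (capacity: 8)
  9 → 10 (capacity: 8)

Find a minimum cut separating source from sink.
Min cut value = 18, edges: (1,2), (1,10)

Min cut value: 18
Partition: S = [0, 1], T = [2, 3, 4, 5, 6, 7, 8, 9, 10]
Cut edges: (1,2), (1,10)

By max-flow min-cut theorem, max flow = min cut = 18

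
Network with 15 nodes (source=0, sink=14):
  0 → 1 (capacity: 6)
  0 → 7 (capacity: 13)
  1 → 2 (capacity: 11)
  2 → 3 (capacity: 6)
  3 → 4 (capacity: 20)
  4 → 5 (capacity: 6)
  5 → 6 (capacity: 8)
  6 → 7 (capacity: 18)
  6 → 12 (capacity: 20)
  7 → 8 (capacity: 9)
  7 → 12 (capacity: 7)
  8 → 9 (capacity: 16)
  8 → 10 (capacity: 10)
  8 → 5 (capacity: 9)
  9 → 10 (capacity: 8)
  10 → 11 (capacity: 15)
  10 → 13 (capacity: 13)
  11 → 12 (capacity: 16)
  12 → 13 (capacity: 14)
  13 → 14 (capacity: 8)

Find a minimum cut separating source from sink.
Min cut value = 8, edges: (13,14)

Min cut value: 8
Partition: S = [0, 1, 2, 3, 4, 5, 6, 7, 8, 9, 10, 11, 12, 13], T = [14]
Cut edges: (13,14)

By max-flow min-cut theorem, max flow = min cut = 8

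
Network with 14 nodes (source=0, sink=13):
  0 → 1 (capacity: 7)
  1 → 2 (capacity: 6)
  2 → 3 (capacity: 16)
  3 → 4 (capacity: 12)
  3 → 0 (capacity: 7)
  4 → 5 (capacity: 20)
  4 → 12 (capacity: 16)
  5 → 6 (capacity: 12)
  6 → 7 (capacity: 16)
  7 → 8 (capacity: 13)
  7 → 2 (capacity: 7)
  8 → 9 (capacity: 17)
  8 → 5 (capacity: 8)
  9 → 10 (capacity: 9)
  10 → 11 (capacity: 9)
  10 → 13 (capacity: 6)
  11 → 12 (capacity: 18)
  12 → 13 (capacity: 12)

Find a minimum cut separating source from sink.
Min cut value = 6, edges: (1,2)

Min cut value: 6
Partition: S = [0, 1], T = [2, 3, 4, 5, 6, 7, 8, 9, 10, 11, 12, 13]
Cut edges: (1,2)

By max-flow min-cut theorem, max flow = min cut = 6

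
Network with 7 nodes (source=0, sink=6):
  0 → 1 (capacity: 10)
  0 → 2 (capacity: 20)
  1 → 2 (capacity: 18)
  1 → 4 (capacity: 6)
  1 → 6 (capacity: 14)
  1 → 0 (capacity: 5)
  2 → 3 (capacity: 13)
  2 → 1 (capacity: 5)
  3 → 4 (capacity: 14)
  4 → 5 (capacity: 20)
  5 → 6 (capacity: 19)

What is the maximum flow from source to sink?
Maximum flow = 28

Max flow: 28

Flow assignment:
  0 → 1: 10/10
  0 → 2: 18/20
  1 → 4: 1/6
  1 → 6: 14/14
  2 → 3: 13/13
  2 → 1: 5/5
  3 → 4: 13/14
  4 → 5: 14/20
  5 → 6: 14/19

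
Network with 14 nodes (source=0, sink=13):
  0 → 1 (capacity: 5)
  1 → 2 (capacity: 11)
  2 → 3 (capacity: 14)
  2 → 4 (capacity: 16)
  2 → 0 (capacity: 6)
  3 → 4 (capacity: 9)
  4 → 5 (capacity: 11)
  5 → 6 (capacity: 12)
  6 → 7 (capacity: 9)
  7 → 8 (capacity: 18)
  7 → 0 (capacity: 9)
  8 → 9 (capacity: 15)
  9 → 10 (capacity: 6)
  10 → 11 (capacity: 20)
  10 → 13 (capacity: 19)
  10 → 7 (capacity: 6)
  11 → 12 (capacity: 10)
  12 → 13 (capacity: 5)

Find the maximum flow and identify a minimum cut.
Max flow = 5, Min cut edges: (0,1)

Maximum flow: 5
Minimum cut: (0,1)
Partition: S = [0], T = [1, 2, 3, 4, 5, 6, 7, 8, 9, 10, 11, 12, 13]

Max-flow min-cut theorem verified: both equal 5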